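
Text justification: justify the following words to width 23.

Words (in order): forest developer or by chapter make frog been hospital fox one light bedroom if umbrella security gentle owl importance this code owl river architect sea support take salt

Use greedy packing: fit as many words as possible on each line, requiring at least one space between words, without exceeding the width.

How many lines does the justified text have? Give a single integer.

Answer: 8

Derivation:
Line 1: ['forest', 'developer', 'or', 'by'] (min_width=22, slack=1)
Line 2: ['chapter', 'make', 'frog', 'been'] (min_width=22, slack=1)
Line 3: ['hospital', 'fox', 'one', 'light'] (min_width=22, slack=1)
Line 4: ['bedroom', 'if', 'umbrella'] (min_width=19, slack=4)
Line 5: ['security', 'gentle', 'owl'] (min_width=19, slack=4)
Line 6: ['importance', 'this', 'code'] (min_width=20, slack=3)
Line 7: ['owl', 'river', 'architect', 'sea'] (min_width=23, slack=0)
Line 8: ['support', 'take', 'salt'] (min_width=17, slack=6)
Total lines: 8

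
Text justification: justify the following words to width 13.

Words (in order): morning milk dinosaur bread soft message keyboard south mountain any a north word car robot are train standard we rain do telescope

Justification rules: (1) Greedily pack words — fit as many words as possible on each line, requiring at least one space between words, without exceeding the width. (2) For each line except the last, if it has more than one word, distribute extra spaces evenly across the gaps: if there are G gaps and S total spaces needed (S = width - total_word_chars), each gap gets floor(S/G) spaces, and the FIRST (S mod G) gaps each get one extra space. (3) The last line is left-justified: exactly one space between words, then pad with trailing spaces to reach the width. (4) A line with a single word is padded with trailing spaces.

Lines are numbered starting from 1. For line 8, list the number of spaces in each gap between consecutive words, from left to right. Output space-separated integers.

Answer: 2 1

Derivation:
Line 1: ['morning', 'milk'] (min_width=12, slack=1)
Line 2: ['dinosaur'] (min_width=8, slack=5)
Line 3: ['bread', 'soft'] (min_width=10, slack=3)
Line 4: ['message'] (min_width=7, slack=6)
Line 5: ['keyboard'] (min_width=8, slack=5)
Line 6: ['south'] (min_width=5, slack=8)
Line 7: ['mountain', 'any'] (min_width=12, slack=1)
Line 8: ['a', 'north', 'word'] (min_width=12, slack=1)
Line 9: ['car', 'robot', 'are'] (min_width=13, slack=0)
Line 10: ['train'] (min_width=5, slack=8)
Line 11: ['standard', 'we'] (min_width=11, slack=2)
Line 12: ['rain', 'do'] (min_width=7, slack=6)
Line 13: ['telescope'] (min_width=9, slack=4)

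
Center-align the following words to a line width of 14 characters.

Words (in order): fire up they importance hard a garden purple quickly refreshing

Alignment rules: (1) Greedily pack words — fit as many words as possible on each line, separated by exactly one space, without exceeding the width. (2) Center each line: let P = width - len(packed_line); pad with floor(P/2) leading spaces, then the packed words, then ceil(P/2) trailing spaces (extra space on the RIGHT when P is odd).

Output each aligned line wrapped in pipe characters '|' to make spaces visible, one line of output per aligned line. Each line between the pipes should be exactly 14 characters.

Line 1: ['fire', 'up', 'they'] (min_width=12, slack=2)
Line 2: ['importance'] (min_width=10, slack=4)
Line 3: ['hard', 'a', 'garden'] (min_width=13, slack=1)
Line 4: ['purple', 'quickly'] (min_width=14, slack=0)
Line 5: ['refreshing'] (min_width=10, slack=4)

Answer: | fire up they |
|  importance  |
|hard a garden |
|purple quickly|
|  refreshing  |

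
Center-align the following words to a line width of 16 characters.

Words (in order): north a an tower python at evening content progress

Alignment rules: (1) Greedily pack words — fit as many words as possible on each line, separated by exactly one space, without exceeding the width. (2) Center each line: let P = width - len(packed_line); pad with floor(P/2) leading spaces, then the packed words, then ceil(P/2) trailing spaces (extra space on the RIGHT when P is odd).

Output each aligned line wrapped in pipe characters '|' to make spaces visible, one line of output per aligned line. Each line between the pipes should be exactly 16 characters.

Line 1: ['north', 'a', 'an', 'tower'] (min_width=16, slack=0)
Line 2: ['python', 'at'] (min_width=9, slack=7)
Line 3: ['evening', 'content'] (min_width=15, slack=1)
Line 4: ['progress'] (min_width=8, slack=8)

Answer: |north a an tower|
|   python at    |
|evening content |
|    progress    |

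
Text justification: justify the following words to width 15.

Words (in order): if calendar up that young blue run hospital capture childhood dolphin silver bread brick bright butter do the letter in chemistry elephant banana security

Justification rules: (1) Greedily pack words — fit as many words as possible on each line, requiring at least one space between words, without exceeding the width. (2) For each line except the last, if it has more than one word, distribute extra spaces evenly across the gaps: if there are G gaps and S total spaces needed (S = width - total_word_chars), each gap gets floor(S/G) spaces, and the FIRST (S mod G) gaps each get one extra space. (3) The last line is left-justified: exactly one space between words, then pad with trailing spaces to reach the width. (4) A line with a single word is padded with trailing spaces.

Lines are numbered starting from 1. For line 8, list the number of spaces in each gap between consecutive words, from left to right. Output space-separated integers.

Line 1: ['if', 'calendar', 'up'] (min_width=14, slack=1)
Line 2: ['that', 'young', 'blue'] (min_width=15, slack=0)
Line 3: ['run', 'hospital'] (min_width=12, slack=3)
Line 4: ['capture'] (min_width=7, slack=8)
Line 5: ['childhood'] (min_width=9, slack=6)
Line 6: ['dolphin', 'silver'] (min_width=14, slack=1)
Line 7: ['bread', 'brick'] (min_width=11, slack=4)
Line 8: ['bright', 'butter'] (min_width=13, slack=2)
Line 9: ['do', 'the', 'letter'] (min_width=13, slack=2)
Line 10: ['in', 'chemistry'] (min_width=12, slack=3)
Line 11: ['elephant', 'banana'] (min_width=15, slack=0)
Line 12: ['security'] (min_width=8, slack=7)

Answer: 3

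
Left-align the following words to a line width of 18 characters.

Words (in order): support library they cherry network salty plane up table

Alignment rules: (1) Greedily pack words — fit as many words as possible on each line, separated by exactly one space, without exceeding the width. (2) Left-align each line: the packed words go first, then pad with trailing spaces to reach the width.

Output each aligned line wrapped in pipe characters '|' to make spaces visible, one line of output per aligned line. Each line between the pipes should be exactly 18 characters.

Answer: |support library   |
|they cherry       |
|network salty     |
|plane up table    |

Derivation:
Line 1: ['support', 'library'] (min_width=15, slack=3)
Line 2: ['they', 'cherry'] (min_width=11, slack=7)
Line 3: ['network', 'salty'] (min_width=13, slack=5)
Line 4: ['plane', 'up', 'table'] (min_width=14, slack=4)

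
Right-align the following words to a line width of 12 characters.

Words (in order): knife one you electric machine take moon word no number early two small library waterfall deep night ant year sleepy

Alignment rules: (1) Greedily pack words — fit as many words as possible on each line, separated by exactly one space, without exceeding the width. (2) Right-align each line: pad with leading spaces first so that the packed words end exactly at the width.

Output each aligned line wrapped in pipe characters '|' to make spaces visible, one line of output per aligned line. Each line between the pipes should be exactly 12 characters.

Answer: |   knife one|
|you electric|
|machine take|
|moon word no|
|number early|
|   two small|
|     library|
|   waterfall|
|  deep night|
|    ant year|
|      sleepy|

Derivation:
Line 1: ['knife', 'one'] (min_width=9, slack=3)
Line 2: ['you', 'electric'] (min_width=12, slack=0)
Line 3: ['machine', 'take'] (min_width=12, slack=0)
Line 4: ['moon', 'word', 'no'] (min_width=12, slack=0)
Line 5: ['number', 'early'] (min_width=12, slack=0)
Line 6: ['two', 'small'] (min_width=9, slack=3)
Line 7: ['library'] (min_width=7, slack=5)
Line 8: ['waterfall'] (min_width=9, slack=3)
Line 9: ['deep', 'night'] (min_width=10, slack=2)
Line 10: ['ant', 'year'] (min_width=8, slack=4)
Line 11: ['sleepy'] (min_width=6, slack=6)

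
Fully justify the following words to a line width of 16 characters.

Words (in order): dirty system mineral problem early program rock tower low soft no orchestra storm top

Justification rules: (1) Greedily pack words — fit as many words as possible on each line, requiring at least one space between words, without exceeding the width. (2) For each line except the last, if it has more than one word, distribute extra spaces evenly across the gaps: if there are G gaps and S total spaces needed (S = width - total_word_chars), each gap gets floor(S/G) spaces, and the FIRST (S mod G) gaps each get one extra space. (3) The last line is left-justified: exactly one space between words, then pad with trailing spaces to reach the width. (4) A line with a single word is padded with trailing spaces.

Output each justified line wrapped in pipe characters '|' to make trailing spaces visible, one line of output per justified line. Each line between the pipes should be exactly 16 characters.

Answer: |dirty     system|
|mineral  problem|
|early    program|
|rock  tower  low|
|soft          no|
|orchestra  storm|
|top             |

Derivation:
Line 1: ['dirty', 'system'] (min_width=12, slack=4)
Line 2: ['mineral', 'problem'] (min_width=15, slack=1)
Line 3: ['early', 'program'] (min_width=13, slack=3)
Line 4: ['rock', 'tower', 'low'] (min_width=14, slack=2)
Line 5: ['soft', 'no'] (min_width=7, slack=9)
Line 6: ['orchestra', 'storm'] (min_width=15, slack=1)
Line 7: ['top'] (min_width=3, slack=13)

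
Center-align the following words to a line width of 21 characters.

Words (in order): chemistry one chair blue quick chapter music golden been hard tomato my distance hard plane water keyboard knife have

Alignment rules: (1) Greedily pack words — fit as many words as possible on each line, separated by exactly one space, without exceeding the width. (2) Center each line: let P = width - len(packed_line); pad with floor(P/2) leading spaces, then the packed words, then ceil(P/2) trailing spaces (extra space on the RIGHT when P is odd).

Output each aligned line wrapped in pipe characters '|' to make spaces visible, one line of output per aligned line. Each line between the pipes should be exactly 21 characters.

Answer: | chemistry one chair |
| blue quick chapter  |
|  music golden been  |
|   hard tomato my    |
| distance hard plane |
|water keyboard knife |
|        have         |

Derivation:
Line 1: ['chemistry', 'one', 'chair'] (min_width=19, slack=2)
Line 2: ['blue', 'quick', 'chapter'] (min_width=18, slack=3)
Line 3: ['music', 'golden', 'been'] (min_width=17, slack=4)
Line 4: ['hard', 'tomato', 'my'] (min_width=14, slack=7)
Line 5: ['distance', 'hard', 'plane'] (min_width=19, slack=2)
Line 6: ['water', 'keyboard', 'knife'] (min_width=20, slack=1)
Line 7: ['have'] (min_width=4, slack=17)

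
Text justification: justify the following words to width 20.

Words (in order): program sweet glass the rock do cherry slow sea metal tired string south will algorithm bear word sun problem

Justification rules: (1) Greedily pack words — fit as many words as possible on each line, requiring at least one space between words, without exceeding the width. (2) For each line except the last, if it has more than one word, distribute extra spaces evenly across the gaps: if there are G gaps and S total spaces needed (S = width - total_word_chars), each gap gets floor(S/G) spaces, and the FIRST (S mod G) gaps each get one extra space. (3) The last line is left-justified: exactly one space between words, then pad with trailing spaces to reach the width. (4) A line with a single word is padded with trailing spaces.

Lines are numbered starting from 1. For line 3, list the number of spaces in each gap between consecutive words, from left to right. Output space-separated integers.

Line 1: ['program', 'sweet', 'glass'] (min_width=19, slack=1)
Line 2: ['the', 'rock', 'do', 'cherry'] (min_width=18, slack=2)
Line 3: ['slow', 'sea', 'metal', 'tired'] (min_width=20, slack=0)
Line 4: ['string', 'south', 'will'] (min_width=17, slack=3)
Line 5: ['algorithm', 'bear', 'word'] (min_width=19, slack=1)
Line 6: ['sun', 'problem'] (min_width=11, slack=9)

Answer: 1 1 1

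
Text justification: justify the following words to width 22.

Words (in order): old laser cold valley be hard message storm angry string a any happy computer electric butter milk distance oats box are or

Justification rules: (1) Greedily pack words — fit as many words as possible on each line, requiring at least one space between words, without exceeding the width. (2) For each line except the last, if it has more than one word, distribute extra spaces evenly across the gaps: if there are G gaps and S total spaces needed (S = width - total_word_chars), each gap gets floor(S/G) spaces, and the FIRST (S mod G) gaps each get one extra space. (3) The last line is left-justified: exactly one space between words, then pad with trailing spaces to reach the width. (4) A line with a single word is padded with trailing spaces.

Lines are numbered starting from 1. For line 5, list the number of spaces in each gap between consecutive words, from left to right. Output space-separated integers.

Line 1: ['old', 'laser', 'cold', 'valley'] (min_width=21, slack=1)
Line 2: ['be', 'hard', 'message', 'storm'] (min_width=21, slack=1)
Line 3: ['angry', 'string', 'a', 'any'] (min_width=18, slack=4)
Line 4: ['happy', 'computer'] (min_width=14, slack=8)
Line 5: ['electric', 'butter', 'milk'] (min_width=20, slack=2)
Line 6: ['distance', 'oats', 'box', 'are'] (min_width=21, slack=1)
Line 7: ['or'] (min_width=2, slack=20)

Answer: 2 2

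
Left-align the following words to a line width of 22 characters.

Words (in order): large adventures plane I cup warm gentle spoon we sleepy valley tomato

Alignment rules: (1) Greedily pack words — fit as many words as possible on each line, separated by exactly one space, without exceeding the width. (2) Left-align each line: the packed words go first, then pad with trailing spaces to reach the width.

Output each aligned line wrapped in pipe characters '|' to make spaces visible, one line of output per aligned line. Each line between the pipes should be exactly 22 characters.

Answer: |large adventures plane|
|I cup warm gentle     |
|spoon we sleepy valley|
|tomato                |

Derivation:
Line 1: ['large', 'adventures', 'plane'] (min_width=22, slack=0)
Line 2: ['I', 'cup', 'warm', 'gentle'] (min_width=17, slack=5)
Line 3: ['spoon', 'we', 'sleepy', 'valley'] (min_width=22, slack=0)
Line 4: ['tomato'] (min_width=6, slack=16)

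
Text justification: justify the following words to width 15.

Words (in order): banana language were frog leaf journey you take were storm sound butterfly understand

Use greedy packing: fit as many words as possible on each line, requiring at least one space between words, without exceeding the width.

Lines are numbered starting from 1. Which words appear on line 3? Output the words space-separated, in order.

Line 1: ['banana', 'language'] (min_width=15, slack=0)
Line 2: ['were', 'frog', 'leaf'] (min_width=14, slack=1)
Line 3: ['journey', 'you'] (min_width=11, slack=4)
Line 4: ['take', 'were', 'storm'] (min_width=15, slack=0)
Line 5: ['sound', 'butterfly'] (min_width=15, slack=0)
Line 6: ['understand'] (min_width=10, slack=5)

Answer: journey you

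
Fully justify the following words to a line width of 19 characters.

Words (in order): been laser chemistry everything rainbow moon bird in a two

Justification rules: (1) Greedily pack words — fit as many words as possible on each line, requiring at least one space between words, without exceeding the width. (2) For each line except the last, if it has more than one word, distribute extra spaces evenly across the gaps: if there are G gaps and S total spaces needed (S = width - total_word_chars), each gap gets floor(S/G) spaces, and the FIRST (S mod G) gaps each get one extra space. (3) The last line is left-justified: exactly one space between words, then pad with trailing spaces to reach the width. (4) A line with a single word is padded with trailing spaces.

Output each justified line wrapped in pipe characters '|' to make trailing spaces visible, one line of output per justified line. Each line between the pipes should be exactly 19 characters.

Line 1: ['been', 'laser'] (min_width=10, slack=9)
Line 2: ['chemistry'] (min_width=9, slack=10)
Line 3: ['everything', 'rainbow'] (min_width=18, slack=1)
Line 4: ['moon', 'bird', 'in', 'a', 'two'] (min_width=18, slack=1)

Answer: |been          laser|
|chemistry          |
|everything  rainbow|
|moon bird in a two |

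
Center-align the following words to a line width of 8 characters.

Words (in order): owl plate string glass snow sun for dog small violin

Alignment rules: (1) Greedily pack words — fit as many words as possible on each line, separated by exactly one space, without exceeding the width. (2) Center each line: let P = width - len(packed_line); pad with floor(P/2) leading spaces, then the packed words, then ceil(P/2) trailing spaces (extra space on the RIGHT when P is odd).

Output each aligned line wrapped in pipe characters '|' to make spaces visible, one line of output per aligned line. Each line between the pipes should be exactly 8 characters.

Line 1: ['owl'] (min_width=3, slack=5)
Line 2: ['plate'] (min_width=5, slack=3)
Line 3: ['string'] (min_width=6, slack=2)
Line 4: ['glass'] (min_width=5, slack=3)
Line 5: ['snow', 'sun'] (min_width=8, slack=0)
Line 6: ['for', 'dog'] (min_width=7, slack=1)
Line 7: ['small'] (min_width=5, slack=3)
Line 8: ['violin'] (min_width=6, slack=2)

Answer: |  owl   |
| plate  |
| string |
| glass  |
|snow sun|
|for dog |
| small  |
| violin |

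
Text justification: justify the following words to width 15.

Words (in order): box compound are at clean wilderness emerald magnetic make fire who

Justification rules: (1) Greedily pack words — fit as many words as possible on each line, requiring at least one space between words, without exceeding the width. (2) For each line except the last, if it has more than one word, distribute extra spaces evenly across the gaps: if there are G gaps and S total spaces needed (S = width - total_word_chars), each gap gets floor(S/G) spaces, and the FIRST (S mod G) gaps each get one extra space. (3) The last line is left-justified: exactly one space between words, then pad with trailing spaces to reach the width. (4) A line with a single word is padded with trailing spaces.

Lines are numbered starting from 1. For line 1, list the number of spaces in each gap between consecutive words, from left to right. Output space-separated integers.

Answer: 4

Derivation:
Line 1: ['box', 'compound'] (min_width=12, slack=3)
Line 2: ['are', 'at', 'clean'] (min_width=12, slack=3)
Line 3: ['wilderness'] (min_width=10, slack=5)
Line 4: ['emerald'] (min_width=7, slack=8)
Line 5: ['magnetic', 'make'] (min_width=13, slack=2)
Line 6: ['fire', 'who'] (min_width=8, slack=7)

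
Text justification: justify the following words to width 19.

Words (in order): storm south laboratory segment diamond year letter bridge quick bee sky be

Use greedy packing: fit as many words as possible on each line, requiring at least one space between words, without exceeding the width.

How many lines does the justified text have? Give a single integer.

Answer: 5

Derivation:
Line 1: ['storm', 'south'] (min_width=11, slack=8)
Line 2: ['laboratory', 'segment'] (min_width=18, slack=1)
Line 3: ['diamond', 'year', 'letter'] (min_width=19, slack=0)
Line 4: ['bridge', 'quick', 'bee'] (min_width=16, slack=3)
Line 5: ['sky', 'be'] (min_width=6, slack=13)
Total lines: 5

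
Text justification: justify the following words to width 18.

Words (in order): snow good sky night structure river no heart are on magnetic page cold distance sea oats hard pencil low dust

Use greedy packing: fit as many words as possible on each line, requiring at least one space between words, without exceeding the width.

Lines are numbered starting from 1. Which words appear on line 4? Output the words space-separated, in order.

Line 1: ['snow', 'good', 'sky'] (min_width=13, slack=5)
Line 2: ['night', 'structure'] (min_width=15, slack=3)
Line 3: ['river', 'no', 'heart', 'are'] (min_width=18, slack=0)
Line 4: ['on', 'magnetic', 'page'] (min_width=16, slack=2)
Line 5: ['cold', 'distance', 'sea'] (min_width=17, slack=1)
Line 6: ['oats', 'hard', 'pencil'] (min_width=16, slack=2)
Line 7: ['low', 'dust'] (min_width=8, slack=10)

Answer: on magnetic page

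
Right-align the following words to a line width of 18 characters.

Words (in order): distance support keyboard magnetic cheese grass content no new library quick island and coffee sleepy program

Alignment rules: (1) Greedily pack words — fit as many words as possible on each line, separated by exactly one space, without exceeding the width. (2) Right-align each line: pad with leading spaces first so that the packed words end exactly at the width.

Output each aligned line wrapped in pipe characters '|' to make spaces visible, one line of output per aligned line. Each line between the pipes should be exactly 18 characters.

Answer: |  distance support|
| keyboard magnetic|
|      cheese grass|
|    content no new|
|     library quick|
| island and coffee|
|    sleepy program|

Derivation:
Line 1: ['distance', 'support'] (min_width=16, slack=2)
Line 2: ['keyboard', 'magnetic'] (min_width=17, slack=1)
Line 3: ['cheese', 'grass'] (min_width=12, slack=6)
Line 4: ['content', 'no', 'new'] (min_width=14, slack=4)
Line 5: ['library', 'quick'] (min_width=13, slack=5)
Line 6: ['island', 'and', 'coffee'] (min_width=17, slack=1)
Line 7: ['sleepy', 'program'] (min_width=14, slack=4)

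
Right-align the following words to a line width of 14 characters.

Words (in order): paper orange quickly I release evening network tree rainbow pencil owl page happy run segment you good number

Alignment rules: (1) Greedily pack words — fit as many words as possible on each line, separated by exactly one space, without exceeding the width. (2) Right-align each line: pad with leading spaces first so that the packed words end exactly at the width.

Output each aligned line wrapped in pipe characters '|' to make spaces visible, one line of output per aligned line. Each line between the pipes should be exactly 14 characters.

Line 1: ['paper', 'orange'] (min_width=12, slack=2)
Line 2: ['quickly', 'I'] (min_width=9, slack=5)
Line 3: ['release'] (min_width=7, slack=7)
Line 4: ['evening'] (min_width=7, slack=7)
Line 5: ['network', 'tree'] (min_width=12, slack=2)
Line 6: ['rainbow', 'pencil'] (min_width=14, slack=0)
Line 7: ['owl', 'page', 'happy'] (min_width=14, slack=0)
Line 8: ['run', 'segment'] (min_width=11, slack=3)
Line 9: ['you', 'good'] (min_width=8, slack=6)
Line 10: ['number'] (min_width=6, slack=8)

Answer: |  paper orange|
|     quickly I|
|       release|
|       evening|
|  network tree|
|rainbow pencil|
|owl page happy|
|   run segment|
|      you good|
|        number|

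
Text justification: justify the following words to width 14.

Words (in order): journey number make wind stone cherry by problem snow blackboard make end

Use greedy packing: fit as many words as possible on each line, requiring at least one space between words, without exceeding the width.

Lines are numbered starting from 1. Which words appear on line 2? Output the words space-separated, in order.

Line 1: ['journey', 'number'] (min_width=14, slack=0)
Line 2: ['make', 'wind'] (min_width=9, slack=5)
Line 3: ['stone', 'cherry'] (min_width=12, slack=2)
Line 4: ['by', 'problem'] (min_width=10, slack=4)
Line 5: ['snow'] (min_width=4, slack=10)
Line 6: ['blackboard'] (min_width=10, slack=4)
Line 7: ['make', 'end'] (min_width=8, slack=6)

Answer: make wind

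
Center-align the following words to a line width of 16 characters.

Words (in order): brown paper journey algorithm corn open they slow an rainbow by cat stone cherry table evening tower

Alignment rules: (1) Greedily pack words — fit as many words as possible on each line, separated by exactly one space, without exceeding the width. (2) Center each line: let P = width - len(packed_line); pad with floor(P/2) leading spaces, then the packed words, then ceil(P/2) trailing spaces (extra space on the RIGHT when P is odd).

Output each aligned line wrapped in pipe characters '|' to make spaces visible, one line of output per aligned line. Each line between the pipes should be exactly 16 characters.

Answer: |  brown paper   |
|    journey     |
| algorithm corn |
| open they slow |
| an rainbow by  |
|cat stone cherry|
| table evening  |
|     tower      |

Derivation:
Line 1: ['brown', 'paper'] (min_width=11, slack=5)
Line 2: ['journey'] (min_width=7, slack=9)
Line 3: ['algorithm', 'corn'] (min_width=14, slack=2)
Line 4: ['open', 'they', 'slow'] (min_width=14, slack=2)
Line 5: ['an', 'rainbow', 'by'] (min_width=13, slack=3)
Line 6: ['cat', 'stone', 'cherry'] (min_width=16, slack=0)
Line 7: ['table', 'evening'] (min_width=13, slack=3)
Line 8: ['tower'] (min_width=5, slack=11)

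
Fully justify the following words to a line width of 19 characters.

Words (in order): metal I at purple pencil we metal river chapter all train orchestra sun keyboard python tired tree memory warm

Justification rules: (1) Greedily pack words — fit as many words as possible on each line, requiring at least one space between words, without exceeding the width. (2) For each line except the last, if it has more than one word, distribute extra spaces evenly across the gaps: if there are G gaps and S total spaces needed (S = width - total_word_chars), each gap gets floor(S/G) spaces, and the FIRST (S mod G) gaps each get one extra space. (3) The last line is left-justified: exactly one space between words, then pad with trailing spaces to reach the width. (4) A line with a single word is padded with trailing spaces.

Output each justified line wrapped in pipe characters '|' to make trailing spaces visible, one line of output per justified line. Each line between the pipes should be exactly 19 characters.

Answer: |metal  I  at purple|
|pencil   we   metal|
|river  chapter  all|
|train orchestra sun|
|keyboard     python|
|tired  tree  memory|
|warm               |

Derivation:
Line 1: ['metal', 'I', 'at', 'purple'] (min_width=17, slack=2)
Line 2: ['pencil', 'we', 'metal'] (min_width=15, slack=4)
Line 3: ['river', 'chapter', 'all'] (min_width=17, slack=2)
Line 4: ['train', 'orchestra', 'sun'] (min_width=19, slack=0)
Line 5: ['keyboard', 'python'] (min_width=15, slack=4)
Line 6: ['tired', 'tree', 'memory'] (min_width=17, slack=2)
Line 7: ['warm'] (min_width=4, slack=15)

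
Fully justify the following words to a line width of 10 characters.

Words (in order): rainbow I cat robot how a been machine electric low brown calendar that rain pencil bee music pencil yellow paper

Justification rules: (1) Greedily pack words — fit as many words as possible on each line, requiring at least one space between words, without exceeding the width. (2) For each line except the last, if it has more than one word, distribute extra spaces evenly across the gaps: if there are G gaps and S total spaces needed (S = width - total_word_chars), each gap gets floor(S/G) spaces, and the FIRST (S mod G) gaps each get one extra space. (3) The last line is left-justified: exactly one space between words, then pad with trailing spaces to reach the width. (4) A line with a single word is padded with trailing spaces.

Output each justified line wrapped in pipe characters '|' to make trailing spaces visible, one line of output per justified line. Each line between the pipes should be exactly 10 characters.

Answer: |rainbow  I|
|cat  robot|
|how a been|
|machine   |
|electric  |
|low  brown|
|calendar  |
|that  rain|
|pencil bee|
|music     |
|pencil    |
|yellow    |
|paper     |

Derivation:
Line 1: ['rainbow', 'I'] (min_width=9, slack=1)
Line 2: ['cat', 'robot'] (min_width=9, slack=1)
Line 3: ['how', 'a', 'been'] (min_width=10, slack=0)
Line 4: ['machine'] (min_width=7, slack=3)
Line 5: ['electric'] (min_width=8, slack=2)
Line 6: ['low', 'brown'] (min_width=9, slack=1)
Line 7: ['calendar'] (min_width=8, slack=2)
Line 8: ['that', 'rain'] (min_width=9, slack=1)
Line 9: ['pencil', 'bee'] (min_width=10, slack=0)
Line 10: ['music'] (min_width=5, slack=5)
Line 11: ['pencil'] (min_width=6, slack=4)
Line 12: ['yellow'] (min_width=6, slack=4)
Line 13: ['paper'] (min_width=5, slack=5)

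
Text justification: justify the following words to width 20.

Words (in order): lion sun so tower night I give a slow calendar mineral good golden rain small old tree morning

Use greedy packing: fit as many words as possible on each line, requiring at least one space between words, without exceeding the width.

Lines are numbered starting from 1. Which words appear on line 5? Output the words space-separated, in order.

Line 1: ['lion', 'sun', 'so', 'tower'] (min_width=17, slack=3)
Line 2: ['night', 'I', 'give', 'a', 'slow'] (min_width=19, slack=1)
Line 3: ['calendar', 'mineral'] (min_width=16, slack=4)
Line 4: ['good', 'golden', 'rain'] (min_width=16, slack=4)
Line 5: ['small', 'old', 'tree'] (min_width=14, slack=6)
Line 6: ['morning'] (min_width=7, slack=13)

Answer: small old tree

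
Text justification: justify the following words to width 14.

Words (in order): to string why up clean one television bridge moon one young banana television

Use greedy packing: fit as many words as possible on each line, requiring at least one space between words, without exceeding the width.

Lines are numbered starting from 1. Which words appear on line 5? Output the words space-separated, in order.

Line 1: ['to', 'string', 'why'] (min_width=13, slack=1)
Line 2: ['up', 'clean', 'one'] (min_width=12, slack=2)
Line 3: ['television'] (min_width=10, slack=4)
Line 4: ['bridge', 'moon'] (min_width=11, slack=3)
Line 5: ['one', 'young'] (min_width=9, slack=5)
Line 6: ['banana'] (min_width=6, slack=8)
Line 7: ['television'] (min_width=10, slack=4)

Answer: one young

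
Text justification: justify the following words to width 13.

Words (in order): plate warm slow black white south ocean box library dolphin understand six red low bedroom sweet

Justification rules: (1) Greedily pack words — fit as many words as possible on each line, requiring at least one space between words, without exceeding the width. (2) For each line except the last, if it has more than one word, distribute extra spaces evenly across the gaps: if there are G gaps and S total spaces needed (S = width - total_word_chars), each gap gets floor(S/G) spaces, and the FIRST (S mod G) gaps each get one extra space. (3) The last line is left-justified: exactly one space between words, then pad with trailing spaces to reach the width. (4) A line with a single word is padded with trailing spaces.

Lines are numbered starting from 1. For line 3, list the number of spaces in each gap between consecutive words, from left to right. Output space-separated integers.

Line 1: ['plate', 'warm'] (min_width=10, slack=3)
Line 2: ['slow', 'black'] (min_width=10, slack=3)
Line 3: ['white', 'south'] (min_width=11, slack=2)
Line 4: ['ocean', 'box'] (min_width=9, slack=4)
Line 5: ['library'] (min_width=7, slack=6)
Line 6: ['dolphin'] (min_width=7, slack=6)
Line 7: ['understand'] (min_width=10, slack=3)
Line 8: ['six', 'red', 'low'] (min_width=11, slack=2)
Line 9: ['bedroom', 'sweet'] (min_width=13, slack=0)

Answer: 3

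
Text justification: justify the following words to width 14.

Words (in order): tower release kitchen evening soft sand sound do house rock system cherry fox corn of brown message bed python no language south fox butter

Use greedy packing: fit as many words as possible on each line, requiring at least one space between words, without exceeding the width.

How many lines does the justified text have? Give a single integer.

Answer: 11

Derivation:
Line 1: ['tower', 'release'] (min_width=13, slack=1)
Line 2: ['kitchen'] (min_width=7, slack=7)
Line 3: ['evening', 'soft'] (min_width=12, slack=2)
Line 4: ['sand', 'sound', 'do'] (min_width=13, slack=1)
Line 5: ['house', 'rock'] (min_width=10, slack=4)
Line 6: ['system', 'cherry'] (min_width=13, slack=1)
Line 7: ['fox', 'corn', 'of'] (min_width=11, slack=3)
Line 8: ['brown', 'message'] (min_width=13, slack=1)
Line 9: ['bed', 'python', 'no'] (min_width=13, slack=1)
Line 10: ['language', 'south'] (min_width=14, slack=0)
Line 11: ['fox', 'butter'] (min_width=10, slack=4)
Total lines: 11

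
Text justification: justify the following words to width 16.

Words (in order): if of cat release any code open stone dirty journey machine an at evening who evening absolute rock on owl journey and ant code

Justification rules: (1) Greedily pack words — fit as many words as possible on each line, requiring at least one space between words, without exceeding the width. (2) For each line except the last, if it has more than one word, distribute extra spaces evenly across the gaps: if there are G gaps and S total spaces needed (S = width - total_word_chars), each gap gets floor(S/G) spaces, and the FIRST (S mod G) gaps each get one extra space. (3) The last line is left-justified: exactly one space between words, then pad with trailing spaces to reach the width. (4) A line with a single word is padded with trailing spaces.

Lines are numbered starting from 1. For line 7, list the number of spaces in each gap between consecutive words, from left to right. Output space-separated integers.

Answer: 1 1

Derivation:
Line 1: ['if', 'of', 'cat'] (min_width=9, slack=7)
Line 2: ['release', 'any', 'code'] (min_width=16, slack=0)
Line 3: ['open', 'stone', 'dirty'] (min_width=16, slack=0)
Line 4: ['journey', 'machine'] (min_width=15, slack=1)
Line 5: ['an', 'at', 'evening'] (min_width=13, slack=3)
Line 6: ['who', 'evening'] (min_width=11, slack=5)
Line 7: ['absolute', 'rock', 'on'] (min_width=16, slack=0)
Line 8: ['owl', 'journey', 'and'] (min_width=15, slack=1)
Line 9: ['ant', 'code'] (min_width=8, slack=8)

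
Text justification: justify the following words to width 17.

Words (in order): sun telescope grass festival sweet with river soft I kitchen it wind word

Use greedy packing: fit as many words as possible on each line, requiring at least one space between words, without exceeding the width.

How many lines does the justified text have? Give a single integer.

Answer: 5

Derivation:
Line 1: ['sun', 'telescope'] (min_width=13, slack=4)
Line 2: ['grass', 'festival'] (min_width=14, slack=3)
Line 3: ['sweet', 'with', 'river'] (min_width=16, slack=1)
Line 4: ['soft', 'I', 'kitchen', 'it'] (min_width=17, slack=0)
Line 5: ['wind', 'word'] (min_width=9, slack=8)
Total lines: 5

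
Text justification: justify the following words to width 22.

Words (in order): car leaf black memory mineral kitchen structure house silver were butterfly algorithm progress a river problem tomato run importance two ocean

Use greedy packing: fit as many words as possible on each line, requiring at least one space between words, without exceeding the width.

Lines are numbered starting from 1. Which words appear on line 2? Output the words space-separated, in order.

Line 1: ['car', 'leaf', 'black', 'memory'] (min_width=21, slack=1)
Line 2: ['mineral', 'kitchen'] (min_width=15, slack=7)
Line 3: ['structure', 'house', 'silver'] (min_width=22, slack=0)
Line 4: ['were', 'butterfly'] (min_width=14, slack=8)
Line 5: ['algorithm', 'progress', 'a'] (min_width=20, slack=2)
Line 6: ['river', 'problem', 'tomato'] (min_width=20, slack=2)
Line 7: ['run', 'importance', 'two'] (min_width=18, slack=4)
Line 8: ['ocean'] (min_width=5, slack=17)

Answer: mineral kitchen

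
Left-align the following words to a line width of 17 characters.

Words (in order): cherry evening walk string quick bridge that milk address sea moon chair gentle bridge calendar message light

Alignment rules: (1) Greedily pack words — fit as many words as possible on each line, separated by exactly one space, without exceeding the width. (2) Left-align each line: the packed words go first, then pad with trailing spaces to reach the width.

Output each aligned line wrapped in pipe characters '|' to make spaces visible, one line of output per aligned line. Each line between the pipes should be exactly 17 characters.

Answer: |cherry evening   |
|walk string quick|
|bridge that milk |
|address sea moon |
|chair gentle     |
|bridge calendar  |
|message light    |

Derivation:
Line 1: ['cherry', 'evening'] (min_width=14, slack=3)
Line 2: ['walk', 'string', 'quick'] (min_width=17, slack=0)
Line 3: ['bridge', 'that', 'milk'] (min_width=16, slack=1)
Line 4: ['address', 'sea', 'moon'] (min_width=16, slack=1)
Line 5: ['chair', 'gentle'] (min_width=12, slack=5)
Line 6: ['bridge', 'calendar'] (min_width=15, slack=2)
Line 7: ['message', 'light'] (min_width=13, slack=4)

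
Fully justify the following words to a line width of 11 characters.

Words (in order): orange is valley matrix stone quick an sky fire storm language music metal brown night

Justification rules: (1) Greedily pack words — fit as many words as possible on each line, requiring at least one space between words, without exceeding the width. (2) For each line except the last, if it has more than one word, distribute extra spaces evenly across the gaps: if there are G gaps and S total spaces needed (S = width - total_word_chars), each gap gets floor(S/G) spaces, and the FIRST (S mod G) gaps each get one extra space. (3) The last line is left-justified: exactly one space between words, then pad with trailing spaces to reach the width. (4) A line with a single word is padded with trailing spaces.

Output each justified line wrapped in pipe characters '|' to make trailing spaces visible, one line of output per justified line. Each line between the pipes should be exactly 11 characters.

Answer: |orange   is|
|valley     |
|matrix     |
|stone quick|
|an sky fire|
|storm      |
|language   |
|music metal|
|brown night|

Derivation:
Line 1: ['orange', 'is'] (min_width=9, slack=2)
Line 2: ['valley'] (min_width=6, slack=5)
Line 3: ['matrix'] (min_width=6, slack=5)
Line 4: ['stone', 'quick'] (min_width=11, slack=0)
Line 5: ['an', 'sky', 'fire'] (min_width=11, slack=0)
Line 6: ['storm'] (min_width=5, slack=6)
Line 7: ['language'] (min_width=8, slack=3)
Line 8: ['music', 'metal'] (min_width=11, slack=0)
Line 9: ['brown', 'night'] (min_width=11, slack=0)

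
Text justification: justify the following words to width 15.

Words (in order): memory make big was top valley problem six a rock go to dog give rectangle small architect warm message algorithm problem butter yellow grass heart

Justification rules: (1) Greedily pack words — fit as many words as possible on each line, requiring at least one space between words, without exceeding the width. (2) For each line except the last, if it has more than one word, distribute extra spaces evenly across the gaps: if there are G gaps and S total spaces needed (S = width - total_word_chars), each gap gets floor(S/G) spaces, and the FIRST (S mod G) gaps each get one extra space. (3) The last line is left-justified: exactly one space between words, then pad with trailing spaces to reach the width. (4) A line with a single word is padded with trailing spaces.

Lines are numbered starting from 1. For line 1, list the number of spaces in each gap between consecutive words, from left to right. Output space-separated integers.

Line 1: ['memory', 'make', 'big'] (min_width=15, slack=0)
Line 2: ['was', 'top', 'valley'] (min_width=14, slack=1)
Line 3: ['problem', 'six', 'a'] (min_width=13, slack=2)
Line 4: ['rock', 'go', 'to', 'dog'] (min_width=14, slack=1)
Line 5: ['give', 'rectangle'] (min_width=14, slack=1)
Line 6: ['small', 'architect'] (min_width=15, slack=0)
Line 7: ['warm', 'message'] (min_width=12, slack=3)
Line 8: ['algorithm'] (min_width=9, slack=6)
Line 9: ['problem', 'butter'] (min_width=14, slack=1)
Line 10: ['yellow', 'grass'] (min_width=12, slack=3)
Line 11: ['heart'] (min_width=5, slack=10)

Answer: 1 1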